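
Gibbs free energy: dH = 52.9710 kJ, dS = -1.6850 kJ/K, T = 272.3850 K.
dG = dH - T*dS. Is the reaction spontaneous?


T*dS = 272.3850 * -1.6850 = -458.9687 kJ
dG = 52.9710 + 458.9687 = 511.9397 kJ (non-spontaneous)

dG = 511.9397 kJ, non-spontaneous


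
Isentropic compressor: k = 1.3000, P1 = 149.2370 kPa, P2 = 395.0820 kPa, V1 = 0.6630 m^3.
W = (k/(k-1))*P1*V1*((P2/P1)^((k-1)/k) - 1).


(k-1)/k = 0.2308
(P2/P1)^exp = 1.2519
W = 4.3333 * 149.2370 * 0.6630 * (1.2519 - 1) = 108.0067 kJ

108.0067 kJ


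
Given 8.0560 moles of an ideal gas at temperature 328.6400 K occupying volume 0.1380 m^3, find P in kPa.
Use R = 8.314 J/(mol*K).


P = nRT/V = 8.0560 * 8.314 * 328.6400 / 0.1380
= 22011.5132 / 0.1380 = 159503.7189 Pa = 159.5037 kPa

159.5037 kPa


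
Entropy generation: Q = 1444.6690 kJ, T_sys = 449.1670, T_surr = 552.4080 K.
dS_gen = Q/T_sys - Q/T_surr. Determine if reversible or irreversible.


dS_sys = 1444.6690/449.1670 = 3.2163 kJ/K
dS_surr = -1444.6690/552.4080 = -2.6152 kJ/K
dS_gen = 3.2163 - 2.6152 = 0.6011 kJ/K (irreversible)

dS_gen = 0.6011 kJ/K, irreversible


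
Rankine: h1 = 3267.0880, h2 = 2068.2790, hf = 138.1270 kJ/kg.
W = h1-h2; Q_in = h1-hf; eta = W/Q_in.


W = 1198.8090 kJ/kg
Q_in = 3128.9610 kJ/kg
eta = 0.3831 = 38.3133%

eta = 38.3133%


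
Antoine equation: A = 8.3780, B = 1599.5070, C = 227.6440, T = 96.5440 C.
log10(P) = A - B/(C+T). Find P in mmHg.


C+T = 324.1880
B/(C+T) = 4.9339
log10(P) = 8.3780 - 4.9339 = 3.4441
P = 10^3.4441 = 2780.4358 mmHg

2780.4358 mmHg


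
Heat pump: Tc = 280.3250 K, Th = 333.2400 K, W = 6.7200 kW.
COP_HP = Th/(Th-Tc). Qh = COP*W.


COP = 333.2400 / 52.9150 = 6.2976
Qh = 6.2976 * 6.7200 = 42.3202 kW

COP = 6.2976, Qh = 42.3202 kW


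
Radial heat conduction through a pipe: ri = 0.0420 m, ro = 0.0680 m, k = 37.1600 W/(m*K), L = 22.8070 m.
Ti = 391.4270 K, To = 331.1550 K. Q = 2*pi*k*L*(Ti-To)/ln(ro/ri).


dT = 60.2720 K
ln(ro/ri) = 0.4818
Q = 2*pi*37.1600*22.8070*60.2720 / 0.4818 = 666098.1282 W

666098.1282 W


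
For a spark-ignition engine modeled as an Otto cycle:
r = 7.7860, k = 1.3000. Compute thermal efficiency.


r^(k-1) = 1.8509
eta = 1 - 1/1.8509 = 0.4597 = 45.9736%

45.9736%


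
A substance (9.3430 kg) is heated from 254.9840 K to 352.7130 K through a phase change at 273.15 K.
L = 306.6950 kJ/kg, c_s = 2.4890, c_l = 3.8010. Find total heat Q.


Q1 (sensible, solid) = 9.3430 * 2.4890 * 18.1660 = 422.4454 kJ
Q2 (latent) = 9.3430 * 306.6950 = 2865.4514 kJ
Q3 (sensible, liquid) = 9.3430 * 3.8010 * 79.5630 = 2825.5004 kJ
Q_total = 6113.3971 kJ

6113.3971 kJ


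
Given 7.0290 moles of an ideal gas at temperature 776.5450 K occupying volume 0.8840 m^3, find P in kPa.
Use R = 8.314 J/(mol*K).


P = nRT/V = 7.0290 * 8.314 * 776.5450 / 0.8840
= 45380.5956 / 0.8840 = 51335.5153 Pa = 51.3355 kPa

51.3355 kPa


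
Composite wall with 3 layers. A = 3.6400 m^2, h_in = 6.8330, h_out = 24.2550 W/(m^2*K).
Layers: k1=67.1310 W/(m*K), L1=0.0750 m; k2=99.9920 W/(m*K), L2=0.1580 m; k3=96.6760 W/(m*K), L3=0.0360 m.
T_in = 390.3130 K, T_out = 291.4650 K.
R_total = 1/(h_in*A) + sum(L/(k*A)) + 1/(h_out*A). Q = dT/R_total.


R_conv_in = 1/(6.8330*3.6400) = 0.0402
R_1 = 0.0750/(67.1310*3.6400) = 0.0003
R_2 = 0.1580/(99.9920*3.6400) = 0.0004
R_3 = 0.0360/(96.6760*3.6400) = 0.0001
R_conv_out = 1/(24.2550*3.6400) = 0.0113
R_total = 0.0524 K/W
Q = 98.8480 / 0.0524 = 1887.2935 W

R_total = 0.0524 K/W, Q = 1887.2935 W


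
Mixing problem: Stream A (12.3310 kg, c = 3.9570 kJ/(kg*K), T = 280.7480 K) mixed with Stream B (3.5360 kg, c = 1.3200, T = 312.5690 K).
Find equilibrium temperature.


num = 15157.6746
den = 53.4613
Tf = 283.5262 K

283.5262 K


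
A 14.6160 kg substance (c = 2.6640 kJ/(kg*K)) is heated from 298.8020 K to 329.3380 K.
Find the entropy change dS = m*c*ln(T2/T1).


T2/T1 = 1.1022
ln(T2/T1) = 0.0973
dS = 14.6160 * 2.6640 * 0.0973 = 3.7887 kJ/K

3.7887 kJ/K


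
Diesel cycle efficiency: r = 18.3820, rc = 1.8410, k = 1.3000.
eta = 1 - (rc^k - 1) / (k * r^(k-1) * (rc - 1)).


r^(k-1) = 2.3951
rc^k = 2.2109
eta = 0.5376 = 53.7563%

53.7563%


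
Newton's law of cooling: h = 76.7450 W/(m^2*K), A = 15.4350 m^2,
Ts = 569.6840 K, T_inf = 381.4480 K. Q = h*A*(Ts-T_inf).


dT = 188.2360 K
Q = 76.7450 * 15.4350 * 188.2360 = 222976.6620 W

222976.6620 W


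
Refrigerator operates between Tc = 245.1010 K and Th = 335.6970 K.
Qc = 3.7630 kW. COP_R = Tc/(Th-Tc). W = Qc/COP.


COP = 245.1010 / 90.5960 = 2.7054
W = 3.7630 / 2.7054 = 1.3909 kW

COP = 2.7054, W = 1.3909 kW


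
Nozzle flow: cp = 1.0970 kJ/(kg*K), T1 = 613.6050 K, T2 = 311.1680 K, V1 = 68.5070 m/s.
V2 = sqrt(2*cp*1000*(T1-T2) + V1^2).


dT = 302.4370 K
2*cp*1000*dT = 663546.7780
V1^2 = 4693.2090
V2 = sqrt(668239.9870) = 817.4595 m/s

817.4595 m/s


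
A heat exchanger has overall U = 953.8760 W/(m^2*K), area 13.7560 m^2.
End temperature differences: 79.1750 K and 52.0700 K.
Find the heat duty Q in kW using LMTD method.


LMTD = 64.6787 K
Q = 953.8760 * 13.7560 * 64.6787 = 848682.4946 W = 848.6825 kW

848.6825 kW


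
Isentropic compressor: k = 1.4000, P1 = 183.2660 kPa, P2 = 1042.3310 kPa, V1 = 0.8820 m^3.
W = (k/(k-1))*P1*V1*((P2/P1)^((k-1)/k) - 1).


(k-1)/k = 0.2857
(P2/P1)^exp = 1.6432
W = 3.5000 * 183.2660 * 0.8820 * (1.6432 - 1) = 363.8898 kJ

363.8898 kJ


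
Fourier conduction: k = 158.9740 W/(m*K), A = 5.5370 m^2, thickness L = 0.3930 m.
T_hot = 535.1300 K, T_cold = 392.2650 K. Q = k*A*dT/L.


dT = 142.8650 K
Q = 158.9740 * 5.5370 * 142.8650 / 0.3930 = 319988.1684 W

319988.1684 W


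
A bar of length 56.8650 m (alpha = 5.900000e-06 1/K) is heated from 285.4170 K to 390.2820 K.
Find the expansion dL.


dT = 104.8650 K
dL = 5.900000e-06 * 56.8650 * 104.8650 = 0.035183 m
L_final = 56.900183 m

dL = 0.035183 m


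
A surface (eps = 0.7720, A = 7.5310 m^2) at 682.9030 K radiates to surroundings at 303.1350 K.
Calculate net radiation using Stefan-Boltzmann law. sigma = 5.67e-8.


T^4 = 2.1749e+11
Tsurr^4 = 8.4439e+09
Q = 0.7720 * 5.67e-8 * 7.5310 * 2.0904e+11 = 68911.4972 W

68911.4972 W


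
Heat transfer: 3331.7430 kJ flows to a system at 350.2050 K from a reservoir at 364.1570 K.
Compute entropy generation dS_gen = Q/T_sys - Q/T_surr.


dS_sys = 3331.7430/350.2050 = 9.5137 kJ/K
dS_surr = -3331.7430/364.1570 = -9.1492 kJ/K
dS_gen = 9.5137 - 9.1492 = 0.3645 kJ/K (irreversible)

dS_gen = 0.3645 kJ/K, irreversible


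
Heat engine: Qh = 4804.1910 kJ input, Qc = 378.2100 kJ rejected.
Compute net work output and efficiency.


W = 4804.1910 - 378.2100 = 4425.9810 kJ
eta = 4425.9810 / 4804.1910 = 0.9213 = 92.1275%

W = 4425.9810 kJ, eta = 92.1275%


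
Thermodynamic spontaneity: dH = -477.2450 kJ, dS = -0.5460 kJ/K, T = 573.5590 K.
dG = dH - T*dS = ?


T*dS = 573.5590 * -0.5460 = -313.1632 kJ
dG = -477.2450 + 313.1632 = -164.0818 kJ (spontaneous)

dG = -164.0818 kJ, spontaneous


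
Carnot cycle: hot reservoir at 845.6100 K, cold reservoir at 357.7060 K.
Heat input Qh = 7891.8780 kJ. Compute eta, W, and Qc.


eta = 1 - 357.7060/845.6100 = 0.5770
W = 0.5770 * 7891.8780 = 4553.4926 kJ
Qc = 7891.8780 - 4553.4926 = 3338.3854 kJ

eta = 57.6985%, W = 4553.4926 kJ, Qc = 3338.3854 kJ


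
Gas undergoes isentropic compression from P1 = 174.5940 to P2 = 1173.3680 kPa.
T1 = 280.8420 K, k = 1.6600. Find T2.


(k-1)/k = 0.3976
(P2/P1)^exp = 2.1329
T2 = 280.8420 * 2.1329 = 599.0048 K

599.0048 K


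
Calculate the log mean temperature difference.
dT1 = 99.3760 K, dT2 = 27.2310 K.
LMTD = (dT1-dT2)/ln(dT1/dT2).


dT1/dT2 = 3.6494
ln(dT1/dT2) = 1.2946
LMTD = 72.1450 / 1.2946 = 55.7296 K

55.7296 K


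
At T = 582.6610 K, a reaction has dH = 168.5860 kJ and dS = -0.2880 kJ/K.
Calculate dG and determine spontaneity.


T*dS = 582.6610 * -0.2880 = -167.8064 kJ
dG = 168.5860 + 167.8064 = 336.3924 kJ (non-spontaneous)

dG = 336.3924 kJ, non-spontaneous


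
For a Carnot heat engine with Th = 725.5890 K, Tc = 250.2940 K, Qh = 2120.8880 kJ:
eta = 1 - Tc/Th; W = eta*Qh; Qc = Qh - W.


eta = 1 - 250.2940/725.5890 = 0.6550
W = 0.6550 * 2120.8880 = 1389.2816 kJ
Qc = 2120.8880 - 1389.2816 = 731.6064 kJ

eta = 65.5047%, W = 1389.2816 kJ, Qc = 731.6064 kJ


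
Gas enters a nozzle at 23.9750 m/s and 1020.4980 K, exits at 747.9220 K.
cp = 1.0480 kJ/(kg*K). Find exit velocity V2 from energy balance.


dT = 272.5760 K
2*cp*1000*dT = 571319.2960
V1^2 = 574.8006
V2 = sqrt(571894.0966) = 756.2368 m/s

756.2368 m/s


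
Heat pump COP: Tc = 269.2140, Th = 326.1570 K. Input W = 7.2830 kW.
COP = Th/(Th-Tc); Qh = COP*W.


COP = 326.1570 / 56.9430 = 5.7278
Qh = 5.7278 * 7.2830 = 41.7154 kW

COP = 5.7278, Qh = 41.7154 kW


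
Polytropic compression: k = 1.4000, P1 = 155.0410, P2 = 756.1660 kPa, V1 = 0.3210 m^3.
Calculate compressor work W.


(k-1)/k = 0.2857
(P2/P1)^exp = 1.5726
W = 3.5000 * 155.0410 * 0.3210 * (1.5726 - 1) = 99.7416 kJ

99.7416 kJ


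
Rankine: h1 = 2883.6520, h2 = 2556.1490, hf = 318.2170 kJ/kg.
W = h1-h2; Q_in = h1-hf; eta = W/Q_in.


W = 327.5030 kJ/kg
Q_in = 2565.4350 kJ/kg
eta = 0.1277 = 12.7660%

eta = 12.7660%


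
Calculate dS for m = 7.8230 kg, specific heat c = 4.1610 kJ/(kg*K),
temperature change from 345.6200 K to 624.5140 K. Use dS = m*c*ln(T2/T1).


T2/T1 = 1.8069
ln(T2/T1) = 0.5916
dS = 7.8230 * 4.1610 * 0.5916 = 19.2586 kJ/K

19.2586 kJ/K


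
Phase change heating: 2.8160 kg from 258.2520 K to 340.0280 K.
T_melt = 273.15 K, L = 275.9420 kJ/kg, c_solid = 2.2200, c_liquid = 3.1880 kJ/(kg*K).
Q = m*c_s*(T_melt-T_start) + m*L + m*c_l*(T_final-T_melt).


Q1 (sensible, solid) = 2.8160 * 2.2200 * 14.8980 = 93.1351 kJ
Q2 (latent) = 2.8160 * 275.9420 = 777.0527 kJ
Q3 (sensible, liquid) = 2.8160 * 3.1880 * 66.8780 = 600.3911 kJ
Q_total = 1470.5789 kJ

1470.5789 kJ


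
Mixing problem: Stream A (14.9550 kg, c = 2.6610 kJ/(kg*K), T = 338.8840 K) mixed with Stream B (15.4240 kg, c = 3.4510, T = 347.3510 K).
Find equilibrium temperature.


num = 31974.8520
den = 93.0235
Tf = 343.7288 K

343.7288 K


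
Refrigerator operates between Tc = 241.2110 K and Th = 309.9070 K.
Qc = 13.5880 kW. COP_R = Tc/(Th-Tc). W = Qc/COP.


COP = 241.2110 / 68.6960 = 3.5113
W = 13.5880 / 3.5113 = 3.8698 kW

COP = 3.5113, W = 3.8698 kW


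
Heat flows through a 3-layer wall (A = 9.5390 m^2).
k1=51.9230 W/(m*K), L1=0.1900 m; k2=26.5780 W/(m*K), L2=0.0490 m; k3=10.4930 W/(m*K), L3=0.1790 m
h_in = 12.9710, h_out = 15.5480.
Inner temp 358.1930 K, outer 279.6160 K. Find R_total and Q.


R_conv_in = 1/(12.9710*9.5390) = 0.0081
R_1 = 0.1900/(51.9230*9.5390) = 0.0004
R_2 = 0.0490/(26.5780*9.5390) = 0.0002
R_3 = 0.1790/(10.4930*9.5390) = 0.0018
R_conv_out = 1/(15.5480*9.5390) = 0.0067
R_total = 0.0172 K/W
Q = 78.5770 / 0.0172 = 4571.1300 W

R_total = 0.0172 K/W, Q = 4571.1300 W


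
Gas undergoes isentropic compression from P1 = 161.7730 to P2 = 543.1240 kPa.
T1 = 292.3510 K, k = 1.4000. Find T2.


(k-1)/k = 0.2857
(P2/P1)^exp = 1.4135
T2 = 292.3510 * 1.4135 = 413.2266 K

413.2266 K


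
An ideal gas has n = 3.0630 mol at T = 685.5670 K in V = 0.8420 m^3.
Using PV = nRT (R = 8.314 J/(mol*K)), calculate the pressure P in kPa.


P = nRT/V = 3.0630 * 8.314 * 685.5670 / 0.8420
= 17458.4998 / 0.8420 = 20734.5603 Pa = 20.7346 kPa

20.7346 kPa


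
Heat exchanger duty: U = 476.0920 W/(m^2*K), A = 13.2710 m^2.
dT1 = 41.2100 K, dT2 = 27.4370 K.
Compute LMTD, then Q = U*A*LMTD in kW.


LMTD = 33.8579 K
Q = 476.0920 * 13.2710 * 33.8579 = 213921.5010 W = 213.9215 kW

213.9215 kW


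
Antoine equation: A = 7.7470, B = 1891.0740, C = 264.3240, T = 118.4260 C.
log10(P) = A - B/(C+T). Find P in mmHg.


C+T = 382.7500
B/(C+T) = 4.9408
log10(P) = 7.7470 - 4.9408 = 2.8062
P = 10^2.8062 = 640.0957 mmHg

640.0957 mmHg


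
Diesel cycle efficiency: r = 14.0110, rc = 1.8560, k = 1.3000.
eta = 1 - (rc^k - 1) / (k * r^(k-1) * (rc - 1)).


r^(k-1) = 2.2077
rc^k = 2.2344
eta = 0.4976 = 49.7564%

49.7564%


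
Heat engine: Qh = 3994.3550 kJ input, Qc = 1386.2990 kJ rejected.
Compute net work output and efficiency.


W = 3994.3550 - 1386.2990 = 2608.0560 kJ
eta = 2608.0560 / 3994.3550 = 0.6529 = 65.2935%

W = 2608.0560 kJ, eta = 65.2935%


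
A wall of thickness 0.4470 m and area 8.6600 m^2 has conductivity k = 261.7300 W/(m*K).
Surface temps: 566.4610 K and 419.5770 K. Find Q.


dT = 146.8840 K
Q = 261.7300 * 8.6600 * 146.8840 / 0.4470 = 744797.7653 W

744797.7653 W


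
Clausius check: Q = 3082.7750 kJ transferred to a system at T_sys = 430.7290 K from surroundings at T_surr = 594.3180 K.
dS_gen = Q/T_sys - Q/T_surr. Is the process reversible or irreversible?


dS_sys = 3082.7750/430.7290 = 7.1571 kJ/K
dS_surr = -3082.7750/594.3180 = -5.1871 kJ/K
dS_gen = 7.1571 - 5.1871 = 1.9700 kJ/K (irreversible)

dS_gen = 1.9700 kJ/K, irreversible


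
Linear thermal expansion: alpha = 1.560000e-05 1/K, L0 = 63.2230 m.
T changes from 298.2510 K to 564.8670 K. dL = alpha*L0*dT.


dT = 266.6160 K
dL = 1.560000e-05 * 63.2230 * 266.6160 = 0.262958 m
L_final = 63.485958 m

dL = 0.262958 m


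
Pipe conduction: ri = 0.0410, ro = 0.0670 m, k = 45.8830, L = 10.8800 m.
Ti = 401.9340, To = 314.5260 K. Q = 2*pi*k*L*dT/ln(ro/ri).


dT = 87.4080 K
ln(ro/ri) = 0.4911
Q = 2*pi*45.8830*10.8800*87.4080 / 0.4911 = 558243.4598 W

558243.4598 W


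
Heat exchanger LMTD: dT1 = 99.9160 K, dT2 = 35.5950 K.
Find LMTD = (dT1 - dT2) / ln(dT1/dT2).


dT1/dT2 = 2.8070
ln(dT1/dT2) = 1.0321
LMTD = 64.3210 / 1.0321 = 62.3190 K

62.3190 K


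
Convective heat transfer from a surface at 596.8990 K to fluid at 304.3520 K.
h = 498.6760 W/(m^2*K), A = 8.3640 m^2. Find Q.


dT = 292.5470 K
Q = 498.6760 * 8.3640 * 292.5470 = 1220191.9072 W

1220191.9072 W


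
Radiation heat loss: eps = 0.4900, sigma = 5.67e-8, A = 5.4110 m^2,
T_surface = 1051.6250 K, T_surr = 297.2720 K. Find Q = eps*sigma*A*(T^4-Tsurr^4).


T^4 = 1.2230e+12
Tsurr^4 = 7.8094e+09
Q = 0.4900 * 5.67e-8 * 5.4110 * 1.2152e+12 = 182691.5017 W

182691.5017 W


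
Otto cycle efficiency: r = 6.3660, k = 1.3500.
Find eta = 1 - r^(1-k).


r^(k-1) = 1.9114
eta = 1 - 1/1.9114 = 0.4768 = 47.6825%

47.6825%


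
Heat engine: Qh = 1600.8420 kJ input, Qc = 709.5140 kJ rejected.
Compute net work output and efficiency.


W = 1600.8420 - 709.5140 = 891.3280 kJ
eta = 891.3280 / 1600.8420 = 0.5568 = 55.6787%

W = 891.3280 kJ, eta = 55.6787%


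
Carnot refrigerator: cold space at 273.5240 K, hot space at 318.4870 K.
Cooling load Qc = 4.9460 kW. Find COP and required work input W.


COP = 273.5240 / 44.9630 = 6.0833
W = 4.9460 / 6.0833 = 0.8130 kW

COP = 6.0833, W = 0.8130 kW


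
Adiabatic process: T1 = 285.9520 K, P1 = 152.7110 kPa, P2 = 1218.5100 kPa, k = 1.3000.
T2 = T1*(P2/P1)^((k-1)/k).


(k-1)/k = 0.2308
(P2/P1)^exp = 1.6149
T2 = 285.9520 * 1.6149 = 461.7825 K

461.7825 K


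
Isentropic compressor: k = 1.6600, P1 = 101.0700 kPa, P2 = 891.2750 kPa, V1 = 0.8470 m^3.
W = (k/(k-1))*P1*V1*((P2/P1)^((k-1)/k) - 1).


(k-1)/k = 0.3976
(P2/P1)^exp = 2.3762
W = 2.5152 * 101.0700 * 0.8470 * (2.3762 - 1) = 296.3073 kJ

296.3073 kJ


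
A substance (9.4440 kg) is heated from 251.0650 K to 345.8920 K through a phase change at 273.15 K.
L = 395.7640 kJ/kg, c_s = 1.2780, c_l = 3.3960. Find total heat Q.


Q1 (sensible, solid) = 9.4440 * 1.2780 * 22.0850 = 266.5534 kJ
Q2 (latent) = 9.4440 * 395.7640 = 3737.5952 kJ
Q3 (sensible, liquid) = 9.4440 * 3.3960 * 72.7420 = 2332.9686 kJ
Q_total = 6337.1172 kJ

6337.1172 kJ


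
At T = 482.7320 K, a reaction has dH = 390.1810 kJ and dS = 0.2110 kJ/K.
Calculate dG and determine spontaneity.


T*dS = 482.7320 * 0.2110 = 101.8565 kJ
dG = 390.1810 - 101.8565 = 288.3245 kJ (non-spontaneous)

dG = 288.3245 kJ, non-spontaneous


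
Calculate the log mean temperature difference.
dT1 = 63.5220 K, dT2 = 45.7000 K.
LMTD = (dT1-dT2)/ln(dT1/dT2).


dT1/dT2 = 1.3900
ln(dT1/dT2) = 0.3293
LMTD = 17.8220 / 0.3293 = 54.1228 K

54.1228 K


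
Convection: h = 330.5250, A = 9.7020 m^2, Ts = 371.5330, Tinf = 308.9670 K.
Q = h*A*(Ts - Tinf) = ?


dT = 62.5660 K
Q = 330.5250 * 9.7020 * 62.5660 = 200633.7426 W

200633.7426 W


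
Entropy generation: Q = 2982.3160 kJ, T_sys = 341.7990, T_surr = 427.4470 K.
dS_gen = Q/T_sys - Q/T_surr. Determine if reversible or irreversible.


dS_sys = 2982.3160/341.7990 = 8.7254 kJ/K
dS_surr = -2982.3160/427.4470 = -6.9770 kJ/K
dS_gen = 8.7254 - 6.9770 = 1.7483 kJ/K (irreversible)

dS_gen = 1.7483 kJ/K, irreversible


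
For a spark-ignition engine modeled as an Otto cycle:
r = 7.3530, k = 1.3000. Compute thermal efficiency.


r^(k-1) = 1.8194
eta = 1 - 1/1.8194 = 0.4504 = 45.0382%

45.0382%


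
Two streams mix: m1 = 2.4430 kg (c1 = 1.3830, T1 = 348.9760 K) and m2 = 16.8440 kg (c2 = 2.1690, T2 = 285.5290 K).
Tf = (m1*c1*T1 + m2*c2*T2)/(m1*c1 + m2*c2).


num = 11610.7725
den = 39.9133
Tf = 290.8998 K

290.8998 K


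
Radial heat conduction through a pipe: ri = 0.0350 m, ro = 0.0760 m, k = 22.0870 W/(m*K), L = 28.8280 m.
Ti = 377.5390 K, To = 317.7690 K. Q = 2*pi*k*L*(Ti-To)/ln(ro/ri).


dT = 59.7700 K
ln(ro/ri) = 0.7754
Q = 2*pi*22.0870*28.8280*59.7700 / 0.7754 = 308387.5363 W

308387.5363 W


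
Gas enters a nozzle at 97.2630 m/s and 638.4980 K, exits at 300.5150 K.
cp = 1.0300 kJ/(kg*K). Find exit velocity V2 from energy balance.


dT = 337.9830 K
2*cp*1000*dT = 696244.9800
V1^2 = 9460.0912
V2 = sqrt(705705.0712) = 840.0625 m/s

840.0625 m/s


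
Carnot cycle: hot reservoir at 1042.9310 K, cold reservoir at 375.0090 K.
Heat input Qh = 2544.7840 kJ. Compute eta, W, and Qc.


eta = 1 - 375.0090/1042.9310 = 0.6404
W = 0.6404 * 2544.7840 = 1629.7504 kJ
Qc = 2544.7840 - 1629.7504 = 915.0336 kJ

eta = 64.0428%, W = 1629.7504 kJ, Qc = 915.0336 kJ


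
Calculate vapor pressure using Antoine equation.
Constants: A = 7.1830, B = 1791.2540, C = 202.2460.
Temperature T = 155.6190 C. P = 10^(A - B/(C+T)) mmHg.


C+T = 357.8650
B/(C+T) = 5.0054
log10(P) = 7.1830 - 5.0054 = 2.1776
P = 10^2.1776 = 150.5254 mmHg

150.5254 mmHg


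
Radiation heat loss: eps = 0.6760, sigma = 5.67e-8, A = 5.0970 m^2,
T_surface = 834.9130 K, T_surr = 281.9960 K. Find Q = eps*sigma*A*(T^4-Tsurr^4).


T^4 = 4.8592e+11
Tsurr^4 = 6.3237e+09
Q = 0.6760 * 5.67e-8 * 5.0970 * 4.7960e+11 = 93695.8435 W

93695.8435 W


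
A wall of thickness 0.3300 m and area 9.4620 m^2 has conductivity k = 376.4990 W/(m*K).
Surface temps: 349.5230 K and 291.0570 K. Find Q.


dT = 58.4660 K
Q = 376.4990 * 9.4620 * 58.4660 / 0.3300 = 631155.2704 W

631155.2704 W


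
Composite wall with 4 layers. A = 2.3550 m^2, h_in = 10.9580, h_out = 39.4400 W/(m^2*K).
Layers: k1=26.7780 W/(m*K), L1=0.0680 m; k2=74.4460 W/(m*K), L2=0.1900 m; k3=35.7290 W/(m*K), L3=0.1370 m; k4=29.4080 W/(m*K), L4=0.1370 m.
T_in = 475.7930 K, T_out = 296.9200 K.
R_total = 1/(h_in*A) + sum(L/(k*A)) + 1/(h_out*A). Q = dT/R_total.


R_conv_in = 1/(10.9580*2.3550) = 0.0388
R_1 = 0.0680/(26.7780*2.3550) = 0.0011
R_2 = 0.1900/(74.4460*2.3550) = 0.0011
R_3 = 0.1370/(35.7290*2.3550) = 0.0016
R_4 = 0.1370/(29.4080*2.3550) = 0.0020
R_conv_out = 1/(39.4400*2.3550) = 0.0108
R_total = 0.0553 K/W
Q = 178.8730 / 0.0553 = 3235.4478 W

R_total = 0.0553 K/W, Q = 3235.4478 W


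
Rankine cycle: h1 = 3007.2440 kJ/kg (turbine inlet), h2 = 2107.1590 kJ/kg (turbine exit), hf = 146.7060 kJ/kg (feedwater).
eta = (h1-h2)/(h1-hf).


W = 900.0850 kJ/kg
Q_in = 2860.5380 kJ/kg
eta = 0.3147 = 31.4656%

eta = 31.4656%


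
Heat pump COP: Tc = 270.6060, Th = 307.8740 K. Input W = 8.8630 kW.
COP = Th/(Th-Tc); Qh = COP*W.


COP = 307.8740 / 37.2680 = 8.2611
Qh = 8.2611 * 8.8630 = 73.2180 kW

COP = 8.2611, Qh = 73.2180 kW


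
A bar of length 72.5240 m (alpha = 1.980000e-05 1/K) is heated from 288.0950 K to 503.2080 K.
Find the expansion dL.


dT = 215.1130 K
dL = 1.980000e-05 * 72.5240 * 215.1130 = 0.308897 m
L_final = 72.832897 m

dL = 0.308897 m


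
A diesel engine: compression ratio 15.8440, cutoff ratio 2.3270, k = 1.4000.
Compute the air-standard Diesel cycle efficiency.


r^(k-1) = 3.0196
rc^k = 3.2622
eta = 0.5967 = 59.6733%

59.6733%


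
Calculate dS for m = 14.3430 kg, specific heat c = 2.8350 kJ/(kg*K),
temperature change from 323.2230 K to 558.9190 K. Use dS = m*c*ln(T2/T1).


T2/T1 = 1.7292
ln(T2/T1) = 0.5477
dS = 14.3430 * 2.8350 * 0.5477 = 22.2693 kJ/K

22.2693 kJ/K


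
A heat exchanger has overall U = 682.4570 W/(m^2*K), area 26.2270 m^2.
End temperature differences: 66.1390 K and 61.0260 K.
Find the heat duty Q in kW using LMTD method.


LMTD = 63.5482 K
Q = 682.4570 * 26.2270 * 63.5482 = 1137436.8928 W = 1137.4369 kW

1137.4369 kW


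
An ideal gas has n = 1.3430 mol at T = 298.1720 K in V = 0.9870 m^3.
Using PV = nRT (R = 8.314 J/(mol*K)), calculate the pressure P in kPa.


P = nRT/V = 1.3430 * 8.314 * 298.1720 / 0.9870
= 3329.2997 / 0.9870 = 3373.1507 Pa = 3.3732 kPa

3.3732 kPa


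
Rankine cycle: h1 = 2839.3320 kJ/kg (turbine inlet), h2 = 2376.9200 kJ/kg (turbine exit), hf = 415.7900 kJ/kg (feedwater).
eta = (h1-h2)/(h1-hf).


W = 462.4120 kJ/kg
Q_in = 2423.5420 kJ/kg
eta = 0.1908 = 19.0800%

eta = 19.0800%


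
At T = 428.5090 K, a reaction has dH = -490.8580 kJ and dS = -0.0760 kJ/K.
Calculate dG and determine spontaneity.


T*dS = 428.5090 * -0.0760 = -32.5667 kJ
dG = -490.8580 + 32.5667 = -458.2913 kJ (spontaneous)

dG = -458.2913 kJ, spontaneous


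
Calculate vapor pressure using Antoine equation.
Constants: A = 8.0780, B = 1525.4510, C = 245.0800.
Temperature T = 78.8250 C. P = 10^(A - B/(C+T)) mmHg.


C+T = 323.9050
B/(C+T) = 4.7096
log10(P) = 8.0780 - 4.7096 = 3.3684
P = 10^3.3684 = 2335.8073 mmHg

2335.8073 mmHg


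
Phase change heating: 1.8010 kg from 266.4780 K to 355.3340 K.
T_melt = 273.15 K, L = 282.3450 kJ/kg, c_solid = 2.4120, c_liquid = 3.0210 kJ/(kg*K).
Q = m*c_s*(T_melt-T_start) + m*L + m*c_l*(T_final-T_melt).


Q1 (sensible, solid) = 1.8010 * 2.4120 * 6.6720 = 28.9832 kJ
Q2 (latent) = 1.8010 * 282.3450 = 508.5033 kJ
Q3 (sensible, liquid) = 1.8010 * 3.0210 * 82.1840 = 447.1484 kJ
Q_total = 984.6350 kJ

984.6350 kJ


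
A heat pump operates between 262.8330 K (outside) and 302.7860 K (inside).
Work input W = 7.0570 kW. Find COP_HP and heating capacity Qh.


COP = 302.7860 / 39.9530 = 7.5786
Qh = 7.5786 * 7.0570 = 53.4819 kW

COP = 7.5786, Qh = 53.4819 kW


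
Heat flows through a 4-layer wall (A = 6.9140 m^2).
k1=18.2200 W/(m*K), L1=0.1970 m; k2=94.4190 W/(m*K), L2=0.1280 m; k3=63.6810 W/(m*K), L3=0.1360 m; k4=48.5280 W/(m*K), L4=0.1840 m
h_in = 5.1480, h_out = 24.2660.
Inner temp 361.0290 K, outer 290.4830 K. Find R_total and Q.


R_conv_in = 1/(5.1480*6.9140) = 0.0281
R_1 = 0.1970/(18.2200*6.9140) = 0.0016
R_2 = 0.1280/(94.4190*6.9140) = 0.0002
R_3 = 0.1360/(63.6810*6.9140) = 0.0003
R_4 = 0.1840/(48.5280*6.9140) = 0.0005
R_conv_out = 1/(24.2660*6.9140) = 0.0060
R_total = 0.0367 K/W
Q = 70.5460 / 0.0367 = 1923.6631 W

R_total = 0.0367 K/W, Q = 1923.6631 W


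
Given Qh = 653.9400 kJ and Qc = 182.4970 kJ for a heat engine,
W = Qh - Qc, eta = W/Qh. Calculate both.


W = 653.9400 - 182.4970 = 471.4430 kJ
eta = 471.4430 / 653.9400 = 0.7209 = 72.0927%

W = 471.4430 kJ, eta = 72.0927%


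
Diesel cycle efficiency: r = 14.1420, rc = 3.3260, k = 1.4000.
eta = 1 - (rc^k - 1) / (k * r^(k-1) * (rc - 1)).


r^(k-1) = 2.8854
rc^k = 5.3789
eta = 0.5340 = 53.3963%

53.3963%


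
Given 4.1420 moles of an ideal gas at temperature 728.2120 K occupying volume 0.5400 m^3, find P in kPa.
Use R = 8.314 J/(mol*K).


P = nRT/V = 4.1420 * 8.314 * 728.2120 / 0.5400
= 25077.1366 / 0.5400 = 46439.1419 Pa = 46.4391 kPa

46.4391 kPa


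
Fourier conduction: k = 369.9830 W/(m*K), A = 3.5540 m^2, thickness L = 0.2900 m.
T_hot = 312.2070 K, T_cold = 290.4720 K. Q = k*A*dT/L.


dT = 21.7350 K
Q = 369.9830 * 3.5540 * 21.7350 / 0.2900 = 98550.9556 W

98550.9556 W


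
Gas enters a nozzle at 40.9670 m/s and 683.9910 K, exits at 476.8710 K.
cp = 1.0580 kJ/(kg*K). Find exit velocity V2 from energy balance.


dT = 207.1200 K
2*cp*1000*dT = 438265.9200
V1^2 = 1678.2951
V2 = sqrt(439944.2151) = 663.2829 m/s

663.2829 m/s


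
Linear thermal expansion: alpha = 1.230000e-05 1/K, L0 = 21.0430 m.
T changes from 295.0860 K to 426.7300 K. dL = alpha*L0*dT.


dT = 131.6440 K
dL = 1.230000e-05 * 21.0430 * 131.6440 = 0.034073 m
L_final = 21.077073 m

dL = 0.034073 m


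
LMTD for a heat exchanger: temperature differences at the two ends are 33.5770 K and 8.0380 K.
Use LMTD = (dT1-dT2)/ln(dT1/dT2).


dT1/dT2 = 4.1773
ln(dT1/dT2) = 1.4297
LMTD = 25.5390 / 1.4297 = 17.8637 K

17.8637 K


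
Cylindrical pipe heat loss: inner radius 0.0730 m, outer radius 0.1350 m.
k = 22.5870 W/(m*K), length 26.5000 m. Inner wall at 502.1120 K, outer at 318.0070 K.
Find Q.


dT = 184.1050 K
ln(ro/ri) = 0.6148
Q = 2*pi*22.5870*26.5000*184.1050 / 0.6148 = 1126173.1911 W

1126173.1911 W


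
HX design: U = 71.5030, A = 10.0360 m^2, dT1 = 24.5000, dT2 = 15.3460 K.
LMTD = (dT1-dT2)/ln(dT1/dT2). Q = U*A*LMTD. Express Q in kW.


LMTD = 19.5674 K
Q = 71.5030 * 10.0360 * 19.5674 = 14041.6664 W = 14.0417 kW

14.0417 kW


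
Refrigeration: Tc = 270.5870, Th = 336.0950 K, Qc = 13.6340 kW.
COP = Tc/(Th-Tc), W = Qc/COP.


COP = 270.5870 / 65.5080 = 4.1306
W = 13.6340 / 4.1306 = 3.3007 kW

COP = 4.1306, W = 3.3007 kW


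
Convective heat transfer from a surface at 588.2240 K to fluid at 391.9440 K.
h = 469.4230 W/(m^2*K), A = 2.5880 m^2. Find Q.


dT = 196.2800 K
Q = 469.4230 * 2.5880 * 196.2800 = 238454.0406 W

238454.0406 W


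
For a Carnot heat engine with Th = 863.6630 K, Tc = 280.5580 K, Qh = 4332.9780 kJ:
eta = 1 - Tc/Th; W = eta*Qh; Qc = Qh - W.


eta = 1 - 280.5580/863.6630 = 0.6752
W = 0.6752 * 4332.9780 = 2925.4248 kJ
Qc = 4332.9780 - 2925.4248 = 1407.5532 kJ

eta = 67.5153%, W = 2925.4248 kJ, Qc = 1407.5532 kJ


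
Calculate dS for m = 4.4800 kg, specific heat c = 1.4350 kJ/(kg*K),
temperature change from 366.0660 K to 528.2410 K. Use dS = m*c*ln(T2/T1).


T2/T1 = 1.4430
ln(T2/T1) = 0.3667
dS = 4.4800 * 1.4350 * 0.3667 = 2.3577 kJ/K

2.3577 kJ/K


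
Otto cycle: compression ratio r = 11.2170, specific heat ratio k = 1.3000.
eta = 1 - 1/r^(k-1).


r^(k-1) = 2.0652
eta = 1 - 1/2.0652 = 0.5158 = 51.5786%

51.5786%


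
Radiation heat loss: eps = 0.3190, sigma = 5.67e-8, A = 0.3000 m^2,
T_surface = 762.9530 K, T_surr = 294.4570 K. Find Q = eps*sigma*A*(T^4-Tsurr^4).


T^4 = 3.3884e+11
Tsurr^4 = 7.5177e+09
Q = 0.3190 * 5.67e-8 * 0.3000 * 3.3132e+11 = 1797.8026 W

1797.8026 W


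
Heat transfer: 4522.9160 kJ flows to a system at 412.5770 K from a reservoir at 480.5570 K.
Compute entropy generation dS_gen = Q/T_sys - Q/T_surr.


dS_sys = 4522.9160/412.5770 = 10.9626 kJ/K
dS_surr = -4522.9160/480.5570 = -9.4118 kJ/K
dS_gen = 10.9626 - 9.4118 = 1.5508 kJ/K (irreversible)

dS_gen = 1.5508 kJ/K, irreversible


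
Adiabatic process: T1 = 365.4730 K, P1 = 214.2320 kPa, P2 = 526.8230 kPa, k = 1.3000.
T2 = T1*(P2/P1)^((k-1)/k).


(k-1)/k = 0.2308
(P2/P1)^exp = 1.2308
T2 = 365.4730 * 1.2308 = 449.8165 K

449.8165 K


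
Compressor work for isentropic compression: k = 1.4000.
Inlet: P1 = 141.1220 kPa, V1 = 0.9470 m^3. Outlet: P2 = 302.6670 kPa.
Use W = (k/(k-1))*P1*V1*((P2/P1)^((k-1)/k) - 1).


(k-1)/k = 0.2857
(P2/P1)^exp = 1.2436
W = 3.5000 * 141.1220 * 0.9470 * (1.2436 - 1) = 113.9390 kJ

113.9390 kJ


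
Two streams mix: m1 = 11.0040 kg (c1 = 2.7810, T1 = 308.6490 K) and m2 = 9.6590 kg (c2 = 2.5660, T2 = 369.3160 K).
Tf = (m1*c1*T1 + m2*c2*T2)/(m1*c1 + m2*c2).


num = 18598.8098
den = 55.3871
Tf = 335.7967 K

335.7967 K


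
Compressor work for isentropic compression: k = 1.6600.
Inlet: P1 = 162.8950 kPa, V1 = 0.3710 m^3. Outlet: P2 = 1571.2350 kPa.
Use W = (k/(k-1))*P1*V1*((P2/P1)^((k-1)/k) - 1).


(k-1)/k = 0.3976
(P2/P1)^exp = 2.4624
W = 2.5152 * 162.8950 * 0.3710 * (2.4624 - 1) = 222.2884 kJ

222.2884 kJ


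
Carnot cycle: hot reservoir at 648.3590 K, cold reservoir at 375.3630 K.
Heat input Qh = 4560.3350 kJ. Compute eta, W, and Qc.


eta = 1 - 375.3630/648.3590 = 0.4211
W = 0.4211 * 4560.3350 = 1920.1603 kJ
Qc = 4560.3350 - 1920.1603 = 2640.1747 kJ

eta = 42.1057%, W = 1920.1603 kJ, Qc = 2640.1747 kJ


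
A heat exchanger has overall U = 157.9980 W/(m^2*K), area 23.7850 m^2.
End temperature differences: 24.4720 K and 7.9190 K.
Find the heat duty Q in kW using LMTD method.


LMTD = 14.6712 K
Q = 157.9980 * 23.7850 * 14.6712 = 55134.1230 W = 55.1341 kW

55.1341 kW


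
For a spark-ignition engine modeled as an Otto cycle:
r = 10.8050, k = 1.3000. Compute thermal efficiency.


r^(k-1) = 2.0421
eta = 1 - 1/2.0421 = 0.5103 = 51.0320%

51.0320%


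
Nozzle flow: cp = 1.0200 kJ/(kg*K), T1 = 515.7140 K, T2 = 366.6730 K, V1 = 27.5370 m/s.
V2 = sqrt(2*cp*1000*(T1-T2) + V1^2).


dT = 149.0410 K
2*cp*1000*dT = 304043.6400
V1^2 = 758.2864
V2 = sqrt(304801.9264) = 552.0887 m/s

552.0887 m/s


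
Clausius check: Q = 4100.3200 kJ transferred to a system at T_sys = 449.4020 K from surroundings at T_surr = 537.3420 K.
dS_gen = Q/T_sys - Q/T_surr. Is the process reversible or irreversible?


dS_sys = 4100.3200/449.4020 = 9.1239 kJ/K
dS_surr = -4100.3200/537.3420 = -7.6307 kJ/K
dS_gen = 9.1239 - 7.6307 = 1.4932 kJ/K (irreversible)

dS_gen = 1.4932 kJ/K, irreversible


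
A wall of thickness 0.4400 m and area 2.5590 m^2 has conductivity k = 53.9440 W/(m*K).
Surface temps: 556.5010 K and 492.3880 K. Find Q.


dT = 64.1130 K
Q = 53.9440 * 2.5590 * 64.1130 / 0.4400 = 20114.3895 W

20114.3895 W


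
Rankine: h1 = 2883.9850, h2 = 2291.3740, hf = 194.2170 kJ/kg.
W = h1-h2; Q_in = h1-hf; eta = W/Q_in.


W = 592.6110 kJ/kg
Q_in = 2689.7680 kJ/kg
eta = 0.2203 = 22.0320%

eta = 22.0320%


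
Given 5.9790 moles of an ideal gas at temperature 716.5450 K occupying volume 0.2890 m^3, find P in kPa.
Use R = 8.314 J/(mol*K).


P = nRT/V = 5.9790 * 8.314 * 716.5450 / 0.2890
= 35619.0263 / 0.2890 = 123249.2260 Pa = 123.2492 kPa

123.2492 kPa


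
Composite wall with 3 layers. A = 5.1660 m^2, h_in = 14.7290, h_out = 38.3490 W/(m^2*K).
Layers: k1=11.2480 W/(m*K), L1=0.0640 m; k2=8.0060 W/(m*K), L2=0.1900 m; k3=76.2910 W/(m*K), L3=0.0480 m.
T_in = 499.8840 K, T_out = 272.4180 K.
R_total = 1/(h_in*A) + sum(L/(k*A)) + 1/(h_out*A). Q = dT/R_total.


R_conv_in = 1/(14.7290*5.1660) = 0.0131
R_1 = 0.0640/(11.2480*5.1660) = 0.0011
R_2 = 0.1900/(8.0060*5.1660) = 0.0046
R_3 = 0.0480/(76.2910*5.1660) = 0.0001
R_conv_out = 1/(38.3490*5.1660) = 0.0050
R_total = 0.0240 K/W
Q = 227.4660 / 0.0240 = 9474.9345 W

R_total = 0.0240 K/W, Q = 9474.9345 W


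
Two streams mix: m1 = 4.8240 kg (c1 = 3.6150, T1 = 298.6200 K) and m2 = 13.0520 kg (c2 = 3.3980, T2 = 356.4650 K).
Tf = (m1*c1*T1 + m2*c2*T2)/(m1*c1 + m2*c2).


num = 21017.0334
den = 61.7895
Tf = 340.1395 K

340.1395 K


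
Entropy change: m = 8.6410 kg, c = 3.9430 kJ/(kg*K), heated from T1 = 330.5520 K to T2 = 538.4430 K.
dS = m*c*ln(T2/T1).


T2/T1 = 1.6289
ln(T2/T1) = 0.4879
dS = 8.6410 * 3.9430 * 0.4879 = 16.6241 kJ/K

16.6241 kJ/K


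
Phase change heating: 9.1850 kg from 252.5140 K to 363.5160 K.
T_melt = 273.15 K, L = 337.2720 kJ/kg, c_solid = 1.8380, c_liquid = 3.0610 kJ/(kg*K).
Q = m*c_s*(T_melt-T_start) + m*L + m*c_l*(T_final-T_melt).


Q1 (sensible, solid) = 9.1850 * 1.8380 * 20.6360 = 348.3776 kJ
Q2 (latent) = 9.1850 * 337.2720 = 3097.8433 kJ
Q3 (sensible, liquid) = 9.1850 * 3.0610 * 90.3660 = 2540.6658 kJ
Q_total = 5986.8867 kJ

5986.8867 kJ


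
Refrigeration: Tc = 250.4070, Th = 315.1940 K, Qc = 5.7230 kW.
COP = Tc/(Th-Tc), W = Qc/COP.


COP = 250.4070 / 64.7870 = 3.8651
W = 5.7230 / 3.8651 = 1.4807 kW

COP = 3.8651, W = 1.4807 kW


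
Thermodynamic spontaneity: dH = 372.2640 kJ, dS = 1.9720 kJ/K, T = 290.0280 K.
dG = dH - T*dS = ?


T*dS = 290.0280 * 1.9720 = 571.9352 kJ
dG = 372.2640 - 571.9352 = -199.6712 kJ (spontaneous)

dG = -199.6712 kJ, spontaneous


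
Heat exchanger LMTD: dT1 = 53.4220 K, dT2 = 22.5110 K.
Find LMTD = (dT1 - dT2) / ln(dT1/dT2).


dT1/dT2 = 2.3732
ln(dT1/dT2) = 0.8642
LMTD = 30.9110 / 0.8642 = 35.7676 K

35.7676 K


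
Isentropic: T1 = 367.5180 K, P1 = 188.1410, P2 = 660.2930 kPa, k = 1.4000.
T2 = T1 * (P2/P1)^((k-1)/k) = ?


(k-1)/k = 0.2857
(P2/P1)^exp = 1.4315
T2 = 367.5180 * 1.4315 = 526.0963 K

526.0963 K


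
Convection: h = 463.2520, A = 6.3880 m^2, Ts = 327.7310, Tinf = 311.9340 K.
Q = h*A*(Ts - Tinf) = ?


dT = 15.7970 K
Q = 463.2520 * 6.3880 * 15.7970 = 46747.3319 W

46747.3319 W


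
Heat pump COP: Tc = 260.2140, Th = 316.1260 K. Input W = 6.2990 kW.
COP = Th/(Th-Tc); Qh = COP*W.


COP = 316.1260 / 55.9120 = 5.6540
Qh = 5.6540 * 6.2990 = 35.6145 kW

COP = 5.6540, Qh = 35.6145 kW


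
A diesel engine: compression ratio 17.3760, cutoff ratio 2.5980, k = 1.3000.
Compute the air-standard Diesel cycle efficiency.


r^(k-1) = 2.3550
rc^k = 3.4596
eta = 0.4972 = 49.7233%

49.7233%


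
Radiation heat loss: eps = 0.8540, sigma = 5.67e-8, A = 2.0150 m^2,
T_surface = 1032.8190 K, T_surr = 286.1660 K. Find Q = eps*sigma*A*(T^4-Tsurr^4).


T^4 = 1.1379e+12
Tsurr^4 = 6.7061e+09
Q = 0.8540 * 5.67e-8 * 2.0150 * 1.1312e+12 = 110368.6567 W

110368.6567 W


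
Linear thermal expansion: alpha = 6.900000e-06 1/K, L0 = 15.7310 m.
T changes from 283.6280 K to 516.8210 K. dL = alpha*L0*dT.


dT = 233.1930 K
dL = 6.900000e-06 * 15.7310 * 233.1930 = 0.025312 m
L_final = 15.756312 m

dL = 0.025312 m


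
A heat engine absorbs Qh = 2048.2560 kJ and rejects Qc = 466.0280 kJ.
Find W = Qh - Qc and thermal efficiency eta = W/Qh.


W = 2048.2560 - 466.0280 = 1582.2280 kJ
eta = 1582.2280 / 2048.2560 = 0.7725 = 77.2476%

W = 1582.2280 kJ, eta = 77.2476%


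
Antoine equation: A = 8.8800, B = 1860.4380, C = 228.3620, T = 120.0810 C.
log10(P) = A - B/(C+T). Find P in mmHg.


C+T = 348.4430
B/(C+T) = 5.3393
log10(P) = 8.8800 - 5.3393 = 3.5407
P = 10^3.5407 = 3473.0469 mmHg

3473.0469 mmHg


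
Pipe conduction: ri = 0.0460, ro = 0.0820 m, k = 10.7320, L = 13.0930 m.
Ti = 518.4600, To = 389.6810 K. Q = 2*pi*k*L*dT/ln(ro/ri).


dT = 128.7790 K
ln(ro/ri) = 0.5781
Q = 2*pi*10.7320*13.0930*128.7790 / 0.5781 = 196679.1936 W

196679.1936 W


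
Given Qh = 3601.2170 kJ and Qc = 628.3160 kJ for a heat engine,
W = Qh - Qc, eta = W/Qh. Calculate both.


W = 3601.2170 - 628.3160 = 2972.9010 kJ
eta = 2972.9010 / 3601.2170 = 0.8255 = 82.5527%

W = 2972.9010 kJ, eta = 82.5527%


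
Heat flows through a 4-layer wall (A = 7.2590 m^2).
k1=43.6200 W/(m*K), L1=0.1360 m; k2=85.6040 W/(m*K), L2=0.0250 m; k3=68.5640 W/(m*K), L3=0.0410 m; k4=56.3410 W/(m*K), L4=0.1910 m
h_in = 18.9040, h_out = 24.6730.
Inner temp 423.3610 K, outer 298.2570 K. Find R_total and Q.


R_conv_in = 1/(18.9040*7.2590) = 0.0073
R_1 = 0.1360/(43.6200*7.2590) = 0.0004
R_2 = 0.0250/(85.6040*7.2590) = 4.0232e-05
R_3 = 0.0410/(68.5640*7.2590) = 8.2378e-05
R_4 = 0.1910/(56.3410*7.2590) = 0.0005
R_conv_out = 1/(24.6730*7.2590) = 0.0056
R_total = 0.0139 K/W
Q = 125.1040 / 0.0139 = 9006.8199 W

R_total = 0.0139 K/W, Q = 9006.8199 W


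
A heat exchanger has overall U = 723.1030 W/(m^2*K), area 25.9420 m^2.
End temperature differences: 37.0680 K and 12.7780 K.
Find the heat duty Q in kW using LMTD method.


LMTD = 22.8069 K
Q = 723.1030 * 25.9420 * 22.8069 = 427828.4391 W = 427.8284 kW

427.8284 kW


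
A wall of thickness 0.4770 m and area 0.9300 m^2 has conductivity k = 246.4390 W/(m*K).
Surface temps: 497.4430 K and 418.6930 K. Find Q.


dT = 78.7500 K
Q = 246.4390 * 0.9300 * 78.7500 / 0.4770 = 37837.6861 W

37837.6861 W


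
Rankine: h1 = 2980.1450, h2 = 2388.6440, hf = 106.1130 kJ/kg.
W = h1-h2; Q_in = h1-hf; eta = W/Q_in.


W = 591.5010 kJ/kg
Q_in = 2874.0320 kJ/kg
eta = 0.2058 = 20.5809%

eta = 20.5809%


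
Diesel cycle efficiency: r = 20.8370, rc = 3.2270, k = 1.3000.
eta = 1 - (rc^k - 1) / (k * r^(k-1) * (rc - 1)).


r^(k-1) = 2.4869
rc^k = 4.5860
eta = 0.5019 = 50.1917%

50.1917%


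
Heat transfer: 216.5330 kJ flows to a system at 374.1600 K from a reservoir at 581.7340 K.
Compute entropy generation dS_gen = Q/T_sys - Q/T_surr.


dS_sys = 216.5330/374.1600 = 0.5787 kJ/K
dS_surr = -216.5330/581.7340 = -0.3722 kJ/K
dS_gen = 0.5787 - 0.3722 = 0.2065 kJ/K (irreversible)

dS_gen = 0.2065 kJ/K, irreversible


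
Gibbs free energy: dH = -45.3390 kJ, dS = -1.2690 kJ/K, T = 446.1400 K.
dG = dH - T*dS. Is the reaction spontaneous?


T*dS = 446.1400 * -1.2690 = -566.1517 kJ
dG = -45.3390 + 566.1517 = 520.8127 kJ (non-spontaneous)

dG = 520.8127 kJ, non-spontaneous


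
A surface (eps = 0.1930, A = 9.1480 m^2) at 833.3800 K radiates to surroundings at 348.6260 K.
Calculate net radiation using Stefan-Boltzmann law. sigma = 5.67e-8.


T^4 = 4.8236e+11
Tsurr^4 = 1.4772e+10
Q = 0.1930 * 5.67e-8 * 9.1480 * 4.6759e+11 = 46809.1686 W

46809.1686 W


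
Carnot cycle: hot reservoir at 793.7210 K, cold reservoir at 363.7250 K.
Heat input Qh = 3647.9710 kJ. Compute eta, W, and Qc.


eta = 1 - 363.7250/793.7210 = 0.5417
W = 0.5417 * 3647.9710 = 1976.2775 kJ
Qc = 3647.9710 - 1976.2775 = 1671.6935 kJ

eta = 54.1747%, W = 1976.2775 kJ, Qc = 1671.6935 kJ


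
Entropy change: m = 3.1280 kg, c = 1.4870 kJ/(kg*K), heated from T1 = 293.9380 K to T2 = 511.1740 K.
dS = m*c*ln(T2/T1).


T2/T1 = 1.7391
ln(T2/T1) = 0.5533
dS = 3.1280 * 1.4870 * 0.5533 = 2.5738 kJ/K

2.5738 kJ/K


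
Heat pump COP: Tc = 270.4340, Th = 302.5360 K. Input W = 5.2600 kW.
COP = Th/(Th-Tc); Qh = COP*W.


COP = 302.5360 / 32.1020 = 9.4242
Qh = 9.4242 * 5.2600 = 49.5713 kW

COP = 9.4242, Qh = 49.5713 kW


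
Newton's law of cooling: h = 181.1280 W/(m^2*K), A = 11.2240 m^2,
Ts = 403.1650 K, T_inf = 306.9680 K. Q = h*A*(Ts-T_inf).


dT = 96.1970 K
Q = 181.1280 * 11.2240 * 96.1970 = 195566.6417 W

195566.6417 W


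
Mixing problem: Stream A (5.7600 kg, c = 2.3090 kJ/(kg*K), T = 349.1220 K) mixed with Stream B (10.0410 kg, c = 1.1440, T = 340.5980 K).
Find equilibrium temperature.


num = 8555.6833
den = 24.7867
Tf = 345.1717 K

345.1717 K


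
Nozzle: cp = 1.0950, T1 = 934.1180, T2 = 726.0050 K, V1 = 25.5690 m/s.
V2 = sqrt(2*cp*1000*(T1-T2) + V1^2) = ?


dT = 208.1130 K
2*cp*1000*dT = 455767.4700
V1^2 = 653.7738
V2 = sqrt(456421.2438) = 675.5896 m/s

675.5896 m/s


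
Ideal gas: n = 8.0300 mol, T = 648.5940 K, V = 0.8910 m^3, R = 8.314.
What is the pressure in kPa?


P = nRT/V = 8.0300 * 8.314 * 648.5940 / 0.8910
= 43301.0564 / 0.8910 = 48598.2676 Pa = 48.5983 kPa

48.5983 kPa


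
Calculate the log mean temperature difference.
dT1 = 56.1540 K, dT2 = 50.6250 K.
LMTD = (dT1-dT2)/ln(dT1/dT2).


dT1/dT2 = 1.1092
ln(dT1/dT2) = 0.1037
LMTD = 5.5290 / 0.1037 = 53.3418 K

53.3418 K


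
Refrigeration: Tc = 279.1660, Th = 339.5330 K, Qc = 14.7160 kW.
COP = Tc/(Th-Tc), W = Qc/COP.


COP = 279.1660 / 60.3670 = 4.6245
W = 14.7160 / 4.6245 = 3.1822 kW

COP = 4.6245, W = 3.1822 kW


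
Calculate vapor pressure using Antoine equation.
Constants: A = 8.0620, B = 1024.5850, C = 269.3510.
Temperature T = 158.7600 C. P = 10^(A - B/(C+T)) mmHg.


C+T = 428.1110
B/(C+T) = 2.3933
log10(P) = 8.0620 - 2.3933 = 5.6687
P = 10^5.6687 = 466369.8835 mmHg

466369.8835 mmHg


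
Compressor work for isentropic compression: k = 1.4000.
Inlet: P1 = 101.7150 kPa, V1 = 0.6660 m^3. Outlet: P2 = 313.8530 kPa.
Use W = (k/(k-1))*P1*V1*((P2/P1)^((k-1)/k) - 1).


(k-1)/k = 0.2857
(P2/P1)^exp = 1.3798
W = 3.5000 * 101.7150 * 0.6660 * (1.3798 - 1) = 90.0464 kJ

90.0464 kJ


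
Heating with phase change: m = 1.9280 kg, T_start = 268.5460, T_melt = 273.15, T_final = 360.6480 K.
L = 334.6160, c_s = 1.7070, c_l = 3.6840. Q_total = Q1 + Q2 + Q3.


Q1 (sensible, solid) = 1.9280 * 1.7070 * 4.6040 = 15.1522 kJ
Q2 (latent) = 1.9280 * 334.6160 = 645.1396 kJ
Q3 (sensible, liquid) = 1.9280 * 3.6840 * 87.4980 = 621.4766 kJ
Q_total = 1281.7684 kJ

1281.7684 kJ
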